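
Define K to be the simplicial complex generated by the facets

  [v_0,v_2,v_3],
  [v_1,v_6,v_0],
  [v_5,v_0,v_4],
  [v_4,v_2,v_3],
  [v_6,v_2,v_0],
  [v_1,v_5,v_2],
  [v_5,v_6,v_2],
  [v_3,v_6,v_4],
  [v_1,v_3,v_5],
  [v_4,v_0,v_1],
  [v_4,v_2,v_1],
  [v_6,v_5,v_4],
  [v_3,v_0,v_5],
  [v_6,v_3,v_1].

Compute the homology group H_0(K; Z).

Take the total order v_0 < v_1 < v_2 < v_3 < v_4 < v_5 < v_6 on the vertex set. Then K (dimension 2) consists of the simplices:

  0-simplices (7): [v_0], [v_1], [v_2], [v_3], [v_4], [v_5], [v_6]
  1-simplices (21): (21 of them)
  2-simplices (14): (14 of them)

giving chain groups C_0 ≅ Z^7, C_1 ≅ Z^21, C_2 ≅ Z^14.

Boundary ∂_1: C_1 → C_0 is given by ∂[p,q] = [q] − [p]. For instance
  ∂[v_4,v_6] = [v_6] − [v_4].
The 7×21 boundary matrix has rank 6 and Smith normal form diag(1,1,1,1,1,1).

The boundary map ∂_2: C_2 → C_1 sends each 2-simplex [p,q,r] to [q,r] − [p,r] + [p,q]. For instance
  ∂[v_2,v_5,v_6] = [v_5,v_6] − [v_2,v_6] + [v_2,v_5],
  ∂[v_3,v_4,v_6] = [v_4,v_6] − [v_3,v_6] + [v_3,v_4].
This gives a 21×14 integer matrix of rank 13; reducing to Smith normal form yields diagonal entries (1,1,1,1,1,1,1,1,1,1,1,1,1).

From H_k ≅ ker(∂_k) / im(∂_{k+1}) we obtain:

  H_0: rank C_0 − rank ∂_1 = 7 − 6 = 1, and the invariant factors of ∂_1 are all 1, so H_0 ≅ Z.

H_0 ≅ Z.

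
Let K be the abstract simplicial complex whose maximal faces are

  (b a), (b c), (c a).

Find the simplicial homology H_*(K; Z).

Order the vertices as a < b < c. Listing each simplex with vertices in this order, K has dimension 1 with simplices:

  0-simplices (3): a, b, c
  1-simplices (3): ab, ac, bc

giving chain groups C_0 ≅ Z^3, C_1 ≅ Z^3.

The boundary map ∂_1: C_1 → C_0 maps an edge to its endpoints' difference, ∂[p,q] = q − p.
The 3×3 boundary matrix has rank 2 and Smith normal form diag(1,1).

Computing H_k = (kernel of ∂_k) / (image of ∂_{k+1}):

  H_0: rank C_0 − rank ∂_1 = 3 − 2 = 1, and the invariant factors of ∂_1 are all 1, so H_0 ≅ Z.
  H_1: rank ker ∂_1 − rank ∂_2 = (3 − 2) − 0 = 1, and there is no ∂_2, so H_1 ≅ Z.

H_0 ≅ Z,  H_1 ≅ Z.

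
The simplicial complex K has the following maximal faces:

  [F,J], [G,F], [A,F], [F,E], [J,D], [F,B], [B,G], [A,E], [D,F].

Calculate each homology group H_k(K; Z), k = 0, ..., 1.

We work with the vertex ordering A < B < D < E < F < G < J. The simplices of K, each written with vertices in increasing order, are:

  0-simplices (7): A, B, D, E, F, G, J
  1-simplices (9): AE, AF, BF, BG, DF, DJ, EF, FG, FJ

Hence C_0 ≅ Z^7, C_1 ≅ Z^9.

The boundary map ∂_1: C_1 → C_0 sends each edge [p,q] (with p < q) to q − p. For instance
  ∂AF = F − A.
The resulting 7×9 matrix has rank 6, and its Smith normal form has invariant factors (1,1,1,1,1,1).

Computing H_k = (kernel of ∂_k) / (image of ∂_{k+1}):

  H_0: rank C_0 − rank ∂_1 = 7 − 6 = 1, and the invariant factors of ∂_1 are all 1, so H_0 ≅ Z.
  H_1: rank ker ∂_1 − rank ∂_2 = (9 − 6) − 0 = 3, and there is no ∂_2, so H_1 ≅ Z^3.

As a check, the Euler characteristic is 7 − 9 = -2, which agrees with 1 − 3 = -2.

H_0 = Z,  H_1 = Z^3.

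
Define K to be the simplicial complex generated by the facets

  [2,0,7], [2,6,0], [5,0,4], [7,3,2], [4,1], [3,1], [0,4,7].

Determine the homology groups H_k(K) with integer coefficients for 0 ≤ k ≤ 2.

K has 8 vertices, 13 edges, 5 triangles.
rank ∂_0 = 0, rank ∂_1 = 7 ⇒ b_0 = 8 − 0 − 7 = 1; all invariant factors of ∂_1 are 1 so no torsion. So H_0 = Z.
rank ∂_1 = 7, rank ∂_2 = 5 ⇒ b_1 = 13 − 7 − 5 = 1; all invariant factors of ∂_2 are 1 so no torsion. So H_1 = Z.
rank ∂_2 = 5, rank ∂_3 = 0 ⇒ b_2 = 5 − 5 − 0 = 0. So H_2 = 0.

H_0 = Z,  H_1 = Z,  H_2 = 0.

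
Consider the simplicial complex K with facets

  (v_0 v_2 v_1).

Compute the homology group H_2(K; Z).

H_2 = 0.

We work with the vertex ordering v_0 < v_1 < v_2. The simplices of K, each written with vertices in increasing order, are:

  0-simplices (3): [v_0], [v_1], [v_2]
  1-simplices (3): [v_0,v_1], [v_0,v_2], [v_1,v_2]
  2-simplices (1): [v_0,v_1,v_2]

Hence C_0 ≅ Z^3, C_1 ≅ Z^3, C_2 ≅ Z^1.

Boundary ∂_1: C_1 → C_0 sends each edge [p,q] (with p < q) to q − p.
As a 3×3 matrix over Z this has rank 2, with invariant factors (1,1).

The boundary map ∂_2: C_2 → C_1 sends each 2-simplex [p,q,r] to [q,r] − [p,r] + [p,q]. For instance
  ∂[v_0,v_1,v_2] = [v_1,v_2] − [v_0,v_2] + [v_0,v_1].
As a 3×1 matrix over Z this has rank 1, with invariant factors (1).

Now H_k = ker ∂_k / im ∂_{k+1}, so:

  H_2: rank ker ∂_2 − rank ∂_3 = (1 − 1) − 0 = 0, and there is no ∂_3, so H_2 = 0.

(K is a triangulation of the 2-simplex.)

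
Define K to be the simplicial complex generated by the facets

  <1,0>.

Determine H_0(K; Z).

H_0 = Z.

Fix the vertex order 0 < 1 and write every simplex with vertices in increasing order. Then dim K = 1 and the simplices of K are:

  0-simplices (2): [0], [1]
  1-simplices (1): [0,1]

Hence C_0 ≅ Z^2, C_1 ≅ Z^1.

∂_1: C_1 → C_0 maps an edge to its endpoints' difference, ∂[p,q] = q − p.
The resulting 2×1 matrix has rank 1, and its Smith normal form has invariant factors (1).

Reading off H_k = ker ∂_k / im ∂_{k+1}:

  H_0: rank C_0 − rank ∂_1 = 2 − 1 = 1, and the invariant factors of ∂_1 are all 1, so H_0 ≅ Z.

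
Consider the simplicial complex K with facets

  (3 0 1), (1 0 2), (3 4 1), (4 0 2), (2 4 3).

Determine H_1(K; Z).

Take the total order 0 < 1 < 2 < 3 < 4 on the vertex set. Then K (dimension 2) consists of the simplices:

  0-simplices (5): [0], [1], [2], [3], [4]
  1-simplices (10): [0,1], [0,2], [0,3], [0,4], [1,2], [1,3], [1,4], [2,3], [2,4], [3,4]
  2-simplices (5): [0,1,2], [0,1,3], [0,2,4], [1,3,4], [2,3,4]

Hence C_0 ≅ Z^5, C_1 ≅ Z^10, C_2 ≅ Z^5.

The boundary map ∂_1: C_1 → C_0 is given by ∂[p,q] = [q] − [p].
The resulting 5×10 matrix has rank 4, and its Smith normal form has invariant factors (1,1,1,1).

The boundary map ∂_2: C_2 → C_1 acts by ∂[p,q,r] = [q,r] − [p,r] + [p,q]. For instance
  ∂[1,3,4] = [3,4] − [1,4] + [1,3],
  ∂[0,1,2] = [1,2] − [0,2] + [0,1].
This gives a 10×5 integer matrix of rank 5; reducing to Smith normal form yields diagonal entries (1,1,1,1,1).

Reading off H_k = ker ∂_k / im ∂_{k+1}:

  H_1: rank ker ∂_1 − rank ∂_2 = (10 − 4) − 5 = 1, and the invariant factors of ∂_2 are all 1, so H_1 ≅ Z.

(K is a triangulation of the Möbius band.)

H_1 = Z.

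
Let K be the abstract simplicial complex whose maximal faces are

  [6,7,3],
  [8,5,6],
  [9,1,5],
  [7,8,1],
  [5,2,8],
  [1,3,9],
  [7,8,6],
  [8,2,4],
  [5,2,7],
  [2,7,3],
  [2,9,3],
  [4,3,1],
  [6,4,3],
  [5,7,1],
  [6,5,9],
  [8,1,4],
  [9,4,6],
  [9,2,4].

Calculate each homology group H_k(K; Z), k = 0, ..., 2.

Fix the vertex order 1 < 2 < 3 < 4 < 5 < 6 < 7 < 8 < 9 and write every simplex with vertices in increasing order. Then dim K = 2 and the simplices of K are:

  0-simplices (9): [1], [2], [3], [4], [5], [6], [7], [8], [9]
  1-simplices (27): (27 of them)
  2-simplices (18): [1,3,4], [1,3,9], [1,4,8], [1,5,7], [1,5,9], [1,7,8], [2,3,7], [2,3,9], [2,4,8], [2,4,9], [2,5,7], [2,5,8], [3,4,6], [3,6,7], [4,6,9], [5,6,8], [5,6,9], [6,7,8]

Hence C_0 ≅ Z^9, C_1 ≅ Z^27, C_2 ≅ Z^18.

∂_1: C_1 → C_0 sends each edge [p,q] (with p < q) to q − p. For instance
  ∂[4,6] = [6] − [4].
The resulting 9×27 matrix has rank 8, and its Smith normal form has invariant factors (1,1,1,1,1,1,1,1).

∂_2: C_2 → C_1 acts by ∂[p,q,r] = [q,r] − [p,r] + [p,q]. For instance
  ∂[1,5,9] = [5,9] − [1,9] + [1,5],
  ∂[2,3,9] = [3,9] − [2,9] + [2,3].
The resulting 27×18 matrix has rank 18, and its Smith normal form has invariant factors (1,1,1,1,1,1,1,1,1,1,1,1,1,1,1,1,1,2).

Reading off H_k = ker ∂_k / im ∂_{k+1}:

  H_0: rank C_0 − rank ∂_1 = 9 − 8 = 1, and the invariant factors of ∂_1 are all 1, so H_0 = Z.
  H_1: rank ker ∂_1 − rank ∂_2 = (27 − 8) − 18 = 1, and ∂_2 has invariant factor 2 > 1, so H_1 = Z ⊕ Z/2.
  H_2: rank ker ∂_2 − rank ∂_3 = (18 − 18) − 0 = 0, and there is no ∂_3, so H_2 = 0.

As a check, the Euler characteristic is 9 − 27 + 18 = 0, which agrees with 1 − 1 + 0 = 0.
(K is a triangulation of the Klein bottle.)

H_0 = Z,  H_1 = Z ⊕ Z/2,  H_2 = 0.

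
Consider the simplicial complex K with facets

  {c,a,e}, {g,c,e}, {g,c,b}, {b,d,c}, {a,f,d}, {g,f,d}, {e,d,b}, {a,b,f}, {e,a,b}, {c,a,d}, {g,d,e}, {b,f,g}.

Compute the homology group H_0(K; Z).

We work with the vertex ordering a < b < c < d < e < f < g. The simplices of K, each written with vertices in increasing order, are:

  0-simplices (7): a, b, c, d, e, f, g
  1-simplices (18): ab, ac, ad, ae, af, bc, bd, be, bf, bg, cd, ce, cg, de, df, dg, eg, fg
  2-simplices (12): abe, abf, acd, ace, adf, bcd, bcg, bde, bfg, ceg, deg, dfg

giving chain groups C_0 ≅ Z^7, C_1 ≅ Z^18, C_2 ≅ Z^12.

Boundary ∂_1: C_1 → C_0 is given by ∂[p,q] = [q] − [p].
This gives a 7×18 integer matrix of rank 6; reducing to Smith normal form yields diagonal entries (1,1,1,1,1,1).

∂_2: C_2 → C_1 acts by ∂[p,q,r] = [q,r] − [p,r] + [p,q]. For instance
  ∂ceg = eg − cg + ce,
  ∂adf = df − af + ad.
This gives a 18×12 integer matrix of rank 12; reducing to Smith normal form yields diagonal entries (1,1,1,1,1,1,1,1,1,1,1,2).

Reading off H_k = ker ∂_k / im ∂_{k+1}:

  H_0: rank C_0 − rank ∂_1 = 7 − 6 = 1, and the invariant factors of ∂_1 are all 1, so H_0 ≅ Z.

H_0 ≅ Z.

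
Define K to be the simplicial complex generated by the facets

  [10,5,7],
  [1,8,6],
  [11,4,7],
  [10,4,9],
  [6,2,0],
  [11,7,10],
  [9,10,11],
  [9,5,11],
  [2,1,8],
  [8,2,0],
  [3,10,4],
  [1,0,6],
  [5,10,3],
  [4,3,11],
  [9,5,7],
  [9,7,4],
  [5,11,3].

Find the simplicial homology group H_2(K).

We work with the vertex ordering 0 < 1 < 2 < 3 < 4 < 5 < 6 < 7 < 8 < 9 < 10 < 11. The simplices of K, each written with vertices in increasing order, are:

  0-simplices (12): [0], [1], [2], [3], [4], [5], [6], [7], [8], [9], [10], [11]
  1-simplices (28): (28 of them)
  2-simplices (17): (17 of them)

so the chain groups are C_0 ≅ Z^12, C_1 ≅ Z^28, C_2 ≅ Z^17.

The boundary map ∂_1: C_1 → C_0 is given by ∂[p,q] = [q] − [p]. For instance
  ∂[10,11] = [11] − [10].
This gives a 12×28 integer matrix of rank 10; reducing to Smith normal form yields diagonal entries (1,1,1,1,1,1,1,1,1,1).

The boundary map ∂_2: C_2 → C_1 maps a triangle to the signed sum of its edges. For instance
  ∂[3,4,11] = [4,11] − [3,11] + [3,4],
  ∂[5,9,11] = [9,11] − [5,11] + [5,9].
As a 28×17 matrix over Z this has rank 17, with invariant factors (1,1,1,1,1,1,1,1,1,1,1,1,1,1,1,1,2).

Computing H_k = (kernel of ∂_k) / (image of ∂_{k+1}):

  H_2: rank ker ∂_2 − rank ∂_3 = (17 − 17) − 0 = 0, and there is no ∂_3, so H_2 = 0.

H_2 ≅ 0.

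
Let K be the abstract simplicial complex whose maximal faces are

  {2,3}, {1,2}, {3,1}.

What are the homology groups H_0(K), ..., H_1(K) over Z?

Fix the vertex order 1 < 2 < 3 and write every simplex with vertices in increasing order. Then dim K = 1 and the simplices of K are:

  0-simplices (3): [1], [2], [3]
  1-simplices (3): [1,2], [1,3], [2,3]

Hence C_0 ≅ Z^3, C_1 ≅ Z^3.

∂_1: C_1 → C_0 is given by ∂[p,q] = [q] − [p]. For instance
  ∂[1,2] = [2] − [1].
The 3×3 boundary matrix has rank 2 and Smith normal form diag(1,1).

From H_k ≅ ker(∂_k) / im(∂_{k+1}) we obtain:

  H_0: rank C_0 − rank ∂_1 = 3 − 2 = 1, and the invariant factors of ∂_1 are all 1, so H_0 = Z.
  H_1: rank ker ∂_1 − rank ∂_2 = (3 − 2) − 0 = 1, and there is no ∂_2, so H_1 = Z.

As a check, the Euler characteristic is 3 − 3 = 0, which agrees with 1 − 1 = 0.

H_0 = Z,  H_1 = Z.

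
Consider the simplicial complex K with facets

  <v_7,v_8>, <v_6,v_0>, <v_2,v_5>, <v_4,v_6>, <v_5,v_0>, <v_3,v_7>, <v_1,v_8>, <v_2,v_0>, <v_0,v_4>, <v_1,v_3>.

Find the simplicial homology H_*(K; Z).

H_0 = Z^2,  H_1 = Z^3.

We work with the vertex ordering v_0 < v_1 < v_2 < v_3 < v_4 < v_5 < v_6 < v_7 < v_8. The simplices of K, each written with vertices in increasing order, are:

  0-simplices (9): [v_0], [v_1], [v_2], [v_3], [v_4], [v_5], [v_6], [v_7], [v_8]
  1-simplices (10): [v_0,v_2], [v_0,v_4], [v_0,v_5], [v_0,v_6], [v_1,v_3], [v_1,v_8], [v_2,v_5], [v_3,v_7], [v_4,v_6], [v_7,v_8]

giving chain groups C_0 ≅ Z^9, C_1 ≅ Z^10.

∂_1: C_1 → C_0 sends each edge [p,q] (with p < q) to q − p. For instance
  ∂[v_0,v_5] = [v_5] − [v_0].
As a 9×10 matrix over Z this has rank 7, with invariant factors (1,1,1,1,1,1,1).

From H_k ≅ ker(∂_k) / im(∂_{k+1}) we obtain:

  H_0: rank C_0 − rank ∂_1 = 9 − 7 = 2, and the invariant factors of ∂_1 are all 1, so H_0 ≅ Z^2.
  H_1: rank ker ∂_1 − rank ∂_2 = (10 − 7) − 0 = 3, and there is no ∂_2, so H_1 ≅ Z^3.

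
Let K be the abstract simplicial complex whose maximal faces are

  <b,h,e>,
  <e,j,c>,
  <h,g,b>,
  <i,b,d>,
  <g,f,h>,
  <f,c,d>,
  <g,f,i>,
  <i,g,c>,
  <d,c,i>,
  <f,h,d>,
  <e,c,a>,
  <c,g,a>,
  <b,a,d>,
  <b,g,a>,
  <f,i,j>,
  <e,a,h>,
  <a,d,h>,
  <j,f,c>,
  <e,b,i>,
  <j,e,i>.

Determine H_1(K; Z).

Order the vertices as a < b < c < d < e < f < g < h < i < j. Listing each simplex with vertices in this order, K has dimension 2 with simplices:

  0-simplices (10): a, b, c, d, e, f, g, h, i, j
  1-simplices (30): ab, ac, ad, ae, ag, ah, bd, be, bg, bh, bi, cd, ce, cf, cg, ci, cj, df, dh, di, eh, ei, ej, fg, fh, fi, fj, gh, gi, ij
  2-simplices (20): abd, abg, ace, acg, adh, aeh, bdi, beh, bei, bgh, cdf, cdi, cej, cfj, cgi, dfh, eij, fgh, fgi, fij

so the chain groups are C_0 ≅ Z^10, C_1 ≅ Z^30, C_2 ≅ Z^20.

∂_1: C_1 → C_0 sends each edge [p,q] (with p < q) to q − p. For instance
  ∂di = i − d.
As a 10×30 matrix over Z this has rank 9, with invariant factors (1,1,1,1,1,1,1,1,1).

The boundary map ∂_2: C_2 → C_1 sends each 2-simplex [p,q,r] to [q,r] − [p,r] + [p,q]. For instance
  ∂cej = ej − cj + ce,
  ∂abd = bd − ad + ab.
The resulting 30×20 matrix has rank 20, and its Smith normal form has invariant factors (1,1,1,1,1,1,1,1,1,1,1,1,1,1,1,1,1,1,1,2).

Reading off H_k = ker ∂_k / im ∂_{k+1}:

  H_1: rank ker ∂_1 − rank ∂_2 = (30 − 9) − 20 = 1, and ∂_2 has invariant factor 2 > 1, so H_1 = Z ⊕ Z/2Z.

(K is a triangulation of the Klein bottle.)

H_1 ≅ Z ⊕ Z/2Z.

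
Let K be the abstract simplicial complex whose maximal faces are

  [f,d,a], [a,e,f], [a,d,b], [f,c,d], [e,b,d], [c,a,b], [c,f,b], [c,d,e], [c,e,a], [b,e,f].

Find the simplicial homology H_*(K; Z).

H_0 ≅ Z,  H_1 ≅ Z/2Z,  H_2 = 0.

Take the total order a < b < c < d < e < f on the vertex set. Then K (dimension 2) consists of the simplices:

  0-simplices (6): a, b, c, d, e, f
  1-simplices (15): ab, ac, ad, ae, af, bc, bd, be, bf, cd, ce, cf, de, df, ef
  2-simplices (10): abc, abd, ace, adf, aef, bcf, bde, bef, cde, cdf

so the chain groups are C_0 ≅ Z^6, C_1 ≅ Z^15, C_2 ≅ Z^10.

Boundary ∂_1: C_1 → C_0 maps an edge to its endpoints' difference, ∂[p,q] = q − p. For instance
  ∂be = e − b.
This gives a 6×15 integer matrix of rank 5; reducing to Smith normal form yields diagonal entries (1,1,1,1,1).

Boundary ∂_2: C_2 → C_1 sends each 2-simplex [p,q,r] to [q,r] − [p,r] + [p,q]. For instance
  ∂abc = bc − ac + ab,
  ∂abd = bd − ad + ab.
The 15×10 boundary matrix has rank 10 and Smith normal form diag(1,1,1,1,1,1,1,1,1,2).

Now H_k = ker ∂_k / im ∂_{k+1}, so:

  H_0: rank C_0 − rank ∂_1 = 6 − 5 = 1, and the invariant factors of ∂_1 are all 1, so H_0 ≅ Z.
  H_1: rank ker ∂_1 − rank ∂_2 = (15 − 5) − 10 = 0, and ∂_2 has invariant factor 2 > 1, so H_1 ≅ Z/2Z.
  H_2: rank ker ∂_2 − rank ∂_3 = (10 − 10) − 0 = 0, and there is no ∂_3, so H_2 ≅ 0.

As a check, the Euler characteristic is 6 − 15 + 10 = 1, which agrees with 1 − 0 + 0 = 1.
(K is a triangulation of the real projective plane RP^2.)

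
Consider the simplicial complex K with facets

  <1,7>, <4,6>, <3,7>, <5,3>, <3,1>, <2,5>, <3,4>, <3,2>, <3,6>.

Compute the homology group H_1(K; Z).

Take the total order 1 < 2 < 3 < 4 < 5 < 6 < 7 on the vertex set. Then K (dimension 1) consists of the simplices:

  0-simplices (7): [1], [2], [3], [4], [5], [6], [7]
  1-simplices (9): [1,3], [1,7], [2,3], [2,5], [3,4], [3,5], [3,6], [3,7], [4,6]

Hence C_0 ≅ Z^7, C_1 ≅ Z^9.

∂_1: C_1 → C_0 maps an edge to its endpoints' difference, ∂[p,q] = q − p. For instance
  ∂[2,5] = [5] − [2].
The 7×9 boundary matrix has rank 6 and Smith normal form diag(1,1,1,1,1,1).

From H_k ≅ ker(∂_k) / im(∂_{k+1}) we obtain:

  H_1: rank ker ∂_1 − rank ∂_2 = (9 − 6) − 0 = 3, and there is no ∂_2, so H_1 = Z^3.

H_1 ≅ Z^3.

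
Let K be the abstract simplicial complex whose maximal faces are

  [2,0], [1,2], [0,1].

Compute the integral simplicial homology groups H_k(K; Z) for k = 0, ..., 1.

We work with the vertex ordering 0 < 1 < 2. The simplices of K, each written with vertices in increasing order, are:

  0-simplices (3): [0], [1], [2]
  1-simplices (3): [0,1], [0,2], [1,2]

so the chain groups are C_0 ≅ Z^3, C_1 ≅ Z^3.

The boundary map ∂_1: C_1 → C_0 maps an edge to its endpoints' difference, ∂[p,q] = q − p.
As a 3×3 matrix over Z this has rank 2, with invariant factors (1,1).

Reading off H_k = ker ∂_k / im ∂_{k+1}:

  H_0: rank C_0 − rank ∂_1 = 3 − 2 = 1, and the invariant factors of ∂_1 are all 1, so H_0 = Z.
  H_1: rank ker ∂_1 − rank ∂_2 = (3 − 2) − 0 = 1, and there is no ∂_2, so H_1 = Z.

(K is a triangulation of the circle S^1.)

H_0 = Z,  H_1 = Z.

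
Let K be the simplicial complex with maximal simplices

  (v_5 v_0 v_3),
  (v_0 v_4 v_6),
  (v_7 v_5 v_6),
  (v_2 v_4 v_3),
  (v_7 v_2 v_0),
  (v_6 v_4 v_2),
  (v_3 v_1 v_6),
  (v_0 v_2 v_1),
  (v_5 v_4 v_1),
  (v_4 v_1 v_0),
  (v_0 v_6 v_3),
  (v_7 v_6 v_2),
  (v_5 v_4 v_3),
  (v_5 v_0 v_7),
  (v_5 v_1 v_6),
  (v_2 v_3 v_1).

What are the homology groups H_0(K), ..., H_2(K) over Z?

H_0 = Z,  H_1 = Z^2,  H_2 = Z.

Take the total order v_0 < v_1 < v_2 < v_3 < v_4 < v_5 < v_6 < v_7 on the vertex set. Then K (dimension 2) consists of the simplices:

  0-simplices (8): [v_0], [v_1], [v_2], [v_3], [v_4], [v_5], [v_6], [v_7]
  1-simplices (24): (24 of them)
  2-simplices (16): (16 of them)

Hence C_0 ≅ Z^8, C_1 ≅ Z^24, C_2 ≅ Z^16.

The boundary map ∂_1: C_1 → C_0 is given by ∂[p,q] = [q] − [p]. For instance
  ∂[v_0,v_5] = [v_5] − [v_0].
The 8×24 boundary matrix has rank 7 and Smith normal form diag(1,1,1,1,1,1,1).

Boundary ∂_2: C_2 → C_1 sends each 2-simplex [p,q,r] to [q,r] − [p,r] + [p,q]. For instance
  ∂[v_3,v_4,v_5] = [v_4,v_5] − [v_3,v_5] + [v_3,v_4],
  ∂[v_0,v_2,v_7] = [v_2,v_7] − [v_0,v_7] + [v_0,v_2].
As a 24×16 matrix over Z this has rank 15, with invariant factors (1,1,1,1,1,1,1,1,1,1,1,1,1,1,1).

From H_k ≅ ker(∂_k) / im(∂_{k+1}) we obtain:

  H_0: rank C_0 − rank ∂_1 = 8 − 7 = 1, and the invariant factors of ∂_1 are all 1, so H_0 = Z.
  H_1: rank ker ∂_1 − rank ∂_2 = (24 − 7) − 15 = 2, and the invariant factors of ∂_2 are all 1, so H_1 = Z^2.
  H_2: rank ker ∂_2 − rank ∂_3 = (16 − 15) − 0 = 1, and there is no ∂_3, so H_2 = Z.

As a check, the Euler characteristic is 8 − 24 + 16 = 0, which agrees with 1 − 2 + 1 = 0.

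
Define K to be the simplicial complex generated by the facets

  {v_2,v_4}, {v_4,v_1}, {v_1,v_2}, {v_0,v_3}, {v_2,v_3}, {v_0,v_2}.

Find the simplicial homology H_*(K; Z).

K has 5 vertices, 6 edges.
rank ∂_0 = 0, rank ∂_1 = 4 ⇒ b_0 = 5 − 0 − 4 = 1; all invariant factors of ∂_1 are 1 so no torsion. So H_0 = Z.
rank ∂_1 = 4, rank ∂_2 = 0 ⇒ b_1 = 6 − 4 − 0 = 2. So H_1 = Z^2.

H_0 ≅ Z,  H_1 ≅ Z^2.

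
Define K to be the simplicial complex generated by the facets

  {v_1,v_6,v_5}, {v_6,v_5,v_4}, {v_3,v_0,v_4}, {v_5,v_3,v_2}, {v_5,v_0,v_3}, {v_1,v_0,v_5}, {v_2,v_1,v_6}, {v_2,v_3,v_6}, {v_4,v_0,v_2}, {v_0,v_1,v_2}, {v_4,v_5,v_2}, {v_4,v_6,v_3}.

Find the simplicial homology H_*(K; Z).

H_0 = Z,  H_1 = Z/2,  H_2 = 0.

Fix the vertex order v_0 < v_1 < v_2 < v_3 < v_4 < v_5 < v_6 and write every simplex with vertices in increasing order. Then dim K = 2 and the simplices of K are:

  0-simplices (7): [v_0], [v_1], [v_2], [v_3], [v_4], [v_5], [v_6]
  1-simplices (18): (18 of them)
  2-simplices (12): (12 of them)

so the chain groups are C_0 ≅ Z^7, C_1 ≅ Z^18, C_2 ≅ Z^12.

∂_1: C_1 → C_0 maps an edge to its endpoints' difference, ∂[p,q] = q − p. For instance
  ∂[v_1,v_2] = [v_2] − [v_1].
This gives a 7×18 integer matrix of rank 6; reducing to Smith normal form yields diagonal entries (1,1,1,1,1,1).

∂_2: C_2 → C_1 acts by ∂[p,q,r] = [q,r] − [p,r] + [p,q]. For instance
  ∂[v_2,v_4,v_5] = [v_4,v_5] − [v_2,v_5] + [v_2,v_4],
  ∂[v_0,v_3,v_4] = [v_3,v_4] − [v_0,v_4] + [v_0,v_3].
As a 18×12 matrix over Z this has rank 12, with invariant factors (1,1,1,1,1,1,1,1,1,1,1,2).

Now H_k = ker ∂_k / im ∂_{k+1}, so:

  H_0: rank C_0 − rank ∂_1 = 7 − 6 = 1, and the invariant factors of ∂_1 are all 1, so H_0 = Z.
  H_1: rank ker ∂_1 − rank ∂_2 = (18 − 6) − 12 = 0, and ∂_2 has invariant factor 2 > 1, so H_1 = Z/2.
  H_2: rank ker ∂_2 − rank ∂_3 = (12 − 12) − 0 = 0, and there is no ∂_3, so H_2 = 0.

As a check, the Euler characteristic is 7 − 18 + 12 = 1, which agrees with 1 − 0 + 0 = 1.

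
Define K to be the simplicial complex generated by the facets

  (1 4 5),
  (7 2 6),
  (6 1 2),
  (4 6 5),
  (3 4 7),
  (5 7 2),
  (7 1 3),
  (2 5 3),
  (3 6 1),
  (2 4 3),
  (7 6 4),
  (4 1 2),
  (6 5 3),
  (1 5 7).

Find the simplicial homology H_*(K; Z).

H_0 = Z,  H_1 = Z^2,  H_2 = Z.

Take the total order 1 < 2 < 3 < 4 < 5 < 6 < 7 on the vertex set. Then K (dimension 2) consists of the simplices:

  0-simplices (7): [1], [2], [3], [4], [5], [6], [7]
  1-simplices (21): [1,2], [1,3], [1,4], [1,5], [1,6], [1,7], [2,3], [2,4], [2,5], [2,6], [2,7], [3,4], [3,5], [3,6], [3,7], [4,5], [4,6], [4,7], [5,6], [5,7], [6,7]
  2-simplices (14): [1,2,4], [1,2,6], [1,3,6], [1,3,7], [1,4,5], [1,5,7], [2,3,4], [2,3,5], [2,5,7], [2,6,7], [3,4,7], [3,5,6], [4,5,6], [4,6,7]

giving chain groups C_0 ≅ Z^7, C_1 ≅ Z^21, C_2 ≅ Z^14.

Boundary ∂_1: C_1 → C_0 is given by ∂[p,q] = [q] − [p].
The 7×21 boundary matrix has rank 6 and Smith normal form diag(1,1,1,1,1,1).

The boundary map ∂_2: C_2 → C_1 acts by ∂[p,q,r] = [q,r] − [p,r] + [p,q]. For instance
  ∂[4,5,6] = [5,6] − [4,6] + [4,5],
  ∂[1,4,5] = [4,5] − [1,5] + [1,4].
The resulting 21×14 matrix has rank 13, and its Smith normal form has invariant factors (1,1,1,1,1,1,1,1,1,1,1,1,1).

Computing H_k = (kernel of ∂_k) / (image of ∂_{k+1}):

  H_0: rank C_0 − rank ∂_1 = 7 − 6 = 1, and the invariant factors of ∂_1 are all 1, so H_0 = Z.
  H_1: rank ker ∂_1 − rank ∂_2 = (21 − 6) − 13 = 2, and the invariant factors of ∂_2 are all 1, so H_1 = Z^2.
  H_2: rank ker ∂_2 − rank ∂_3 = (14 − 13) − 0 = 1, and there is no ∂_3, so H_2 = Z.

As a check, the Euler characteristic is 7 − 21 + 14 = 0, which agrees with 1 − 2 + 1 = 0.
(K is a triangulation of the torus T^2.)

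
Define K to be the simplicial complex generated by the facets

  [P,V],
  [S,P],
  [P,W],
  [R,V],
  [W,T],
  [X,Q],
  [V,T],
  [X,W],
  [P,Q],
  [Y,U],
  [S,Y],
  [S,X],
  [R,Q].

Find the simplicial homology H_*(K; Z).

Order the vertices as P < Q < R < S < T < U < V < W < X < Y. Listing each simplex with vertices in this order, K has dimension 1 with simplices:

  0-simplices (10): P, Q, R, S, T, U, V, W, X, Y
  1-simplices (13): PQ, PS, PV, PW, QR, QX, RV, SX, SY, TV, TW, UY, WX

giving chain groups C_0 ≅ Z^10, C_1 ≅ Z^13.

The boundary map ∂_1: C_1 → C_0 sends each edge [p,q] (with p < q) to q − p.
The resulting 10×13 matrix has rank 9, and its Smith normal form has invariant factors (1,1,1,1,1,1,1,1,1).

From H_k ≅ ker(∂_k) / im(∂_{k+1}) we obtain:

  H_0: rank C_0 − rank ∂_1 = 10 − 9 = 1, and the invariant factors of ∂_1 are all 1, so H_0 ≅ Z.
  H_1: rank ker ∂_1 − rank ∂_2 = (13 − 9) − 0 = 4, and there is no ∂_2, so H_1 ≅ Z^4.

As a check, the Euler characteristic is 10 − 13 = -3, which agrees with 1 − 4 = -3.

H_0 = Z,  H_1 = Z^4.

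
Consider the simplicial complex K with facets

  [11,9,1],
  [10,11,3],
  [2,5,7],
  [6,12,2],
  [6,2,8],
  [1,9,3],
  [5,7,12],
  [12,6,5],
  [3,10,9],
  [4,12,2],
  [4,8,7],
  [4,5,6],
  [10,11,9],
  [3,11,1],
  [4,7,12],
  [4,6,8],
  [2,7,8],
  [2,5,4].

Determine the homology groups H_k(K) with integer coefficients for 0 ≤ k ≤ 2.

H_0 ≅ Z^2,  H_1 ≅ Z/2Z,  H_2 ≅ Z.

We work with the vertex ordering 1 < 2 < 3 < 4 < 5 < 6 < 7 < 8 < 9 < 10 < 11 < 12. The simplices of K, each written with vertices in increasing order, are:

  0-simplices (12): [1], [2], [3], [4], [5], [6], [7], [8], [9], [10], [11], [12]
  1-simplices (27): (27 of them)
  2-simplices (18): (18 of them)

Hence C_0 ≅ Z^12, C_1 ≅ Z^27, C_2 ≅ Z^18.

Boundary ∂_1: C_1 → C_0 maps an edge to its endpoints' difference, ∂[p,q] = q − p.
The 12×27 boundary matrix has rank 10 and Smith normal form diag(1,1,1,1,1,1,1,1,1,1).

Boundary ∂_2: C_2 → C_1 sends each 2-simplex [p,q,r] to [q,r] − [p,r] + [p,q]. For instance
  ∂[4,7,12] = [7,12] − [4,12] + [4,7],
  ∂[1,3,9] = [3,9] − [1,9] + [1,3].
As a 27×18 matrix over Z this has rank 17, with invariant factors (1,1,1,1,1,1,1,1,1,1,1,1,1,1,1,1,2).

Now H_k = ker ∂_k / im ∂_{k+1}, so:

  H_0: rank C_0 − rank ∂_1 = 12 − 10 = 2, and the invariant factors of ∂_1 are all 1, so H_0 = Z^2.
  H_1: rank ker ∂_1 − rank ∂_2 = (27 − 10) − 17 = 0, and ∂_2 has invariant factor 2 > 1, so H_1 = Z/2Z.
  H_2: rank ker ∂_2 − rank ∂_3 = (18 − 17) − 0 = 1, and there is no ∂_3, so H_2 = Z.

As a check, the Euler characteristic is 12 − 27 + 18 = 3, which agrees with 2 − 0 + 1 = 3.
(K is a triangulation of the disjoint union of the 2-sphere S^2 and the real projective plane RP^2.)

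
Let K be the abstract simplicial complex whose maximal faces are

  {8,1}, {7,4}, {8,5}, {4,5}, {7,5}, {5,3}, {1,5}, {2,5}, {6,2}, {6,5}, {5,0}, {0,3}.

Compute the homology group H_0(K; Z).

K has 9 vertices, 12 edges.
rank ∂_0 = 0, rank ∂_1 = 8 ⇒ b_0 = 9 − 0 − 8 = 1; all invariant factors of ∂_1 are 1 so no torsion. So H_0 ≅ Z.

H_0 = Z.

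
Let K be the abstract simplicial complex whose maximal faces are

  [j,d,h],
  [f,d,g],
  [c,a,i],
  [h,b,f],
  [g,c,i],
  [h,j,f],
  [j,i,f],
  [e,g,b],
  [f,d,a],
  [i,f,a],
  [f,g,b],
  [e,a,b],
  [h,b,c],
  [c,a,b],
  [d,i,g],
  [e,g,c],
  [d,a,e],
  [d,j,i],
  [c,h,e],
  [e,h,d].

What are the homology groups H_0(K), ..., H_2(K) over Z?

H_0 ≅ Z,  H_1 ≅ Z ⊕ Z/2Z,  H_2 = 0.

Fix the vertex order a < b < c < d < e < f < g < h < i < j and write every simplex with vertices in increasing order. Then dim K = 2 and the simplices of K are:

  0-simplices (10): a, b, c, d, e, f, g, h, i, j
  1-simplices (30): ab, ac, ad, ae, af, ai, bc, be, bf, bg, bh, ce, cg, ch, ci, de, df, dg, dh, di, dj, eg, eh, fg, fh, fi, fj, gi, hj, ij
  2-simplices (20): abc, abe, aci, ade, adf, afi, bch, beg, bfg, bfh, ceg, ceh, cgi, deh, dfg, dgi, dhj, dij, fhj, fij

so the chain groups are C_0 ≅ Z^10, C_1 ≅ Z^30, C_2 ≅ Z^20.

The boundary map ∂_1: C_1 → C_0 sends each edge [p,q] (with p < q) to q − p. For instance
  ∂ij = j − i.
This gives a 10×30 integer matrix of rank 9; reducing to Smith normal form yields diagonal entries (1,1,1,1,1,1,1,1,1).

Boundary ∂_2: C_2 → C_1 acts by ∂[p,q,r] = [q,r] − [p,r] + [p,q]. For instance
  ∂abc = bc − ac + ab,
  ∂deh = eh − dh + de.
The resulting 30×20 matrix has rank 20, and its Smith normal form has invariant factors (1,1,1,1,1,1,1,1,1,1,1,1,1,1,1,1,1,1,1,2).

From H_k ≅ ker(∂_k) / im(∂_{k+1}) we obtain:

  H_0: rank C_0 − rank ∂_1 = 10 − 9 = 1, and the invariant factors of ∂_1 are all 1, so H_0 ≅ Z.
  H_1: rank ker ∂_1 − rank ∂_2 = (30 − 9) − 20 = 1, and ∂_2 has invariant factor 2 > 1, so H_1 ≅ Z ⊕ Z/2Z.
  H_2: rank ker ∂_2 − rank ∂_3 = (20 − 20) − 0 = 0, and there is no ∂_3, so H_2 ≅ 0.

As a check, the Euler characteristic is 10 − 30 + 20 = 0, which agrees with 1 − 1 + 0 = 0.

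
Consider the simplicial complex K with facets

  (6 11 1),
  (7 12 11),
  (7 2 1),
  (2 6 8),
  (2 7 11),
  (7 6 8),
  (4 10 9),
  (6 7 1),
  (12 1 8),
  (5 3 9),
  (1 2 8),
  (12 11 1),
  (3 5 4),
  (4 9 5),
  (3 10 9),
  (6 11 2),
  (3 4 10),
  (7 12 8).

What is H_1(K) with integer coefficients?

H_1 ≅ Z/2.

Take the total order 1 < 2 < 3 < 4 < 5 < 6 < 7 < 8 < 9 < 10 < 11 < 12 on the vertex set. Then K (dimension 2) consists of the simplices:

  0-simplices (12): [1], [2], [3], [4], [5], [6], [7], [8], [9], [10], [11], [12]
  1-simplices (27): (27 of them)
  2-simplices (18): (18 of them)

giving chain groups C_0 ≅ Z^12, C_1 ≅ Z^27, C_2 ≅ Z^18.

The boundary map ∂_1: C_1 → C_0 sends each edge [p,q] (with p < q) to q − p.
The 12×27 boundary matrix has rank 10 and Smith normal form diag(1,1,1,1,1,1,1,1,1,1).

The boundary map ∂_2: C_2 → C_1 acts by ∂[p,q,r] = [q,r] − [p,r] + [p,q]. For instance
  ∂[1,11,12] = [11,12] − [1,12] + [1,11],
  ∂[7,8,12] = [8,12] − [7,12] + [7,8].
The resulting 27×18 matrix has rank 17, and its Smith normal form has invariant factors (1,1,1,1,1,1,1,1,1,1,1,1,1,1,1,1,2).

Now H_k = ker ∂_k / im ∂_{k+1}, so:

  H_1: rank ker ∂_1 − rank ∂_2 = (27 − 10) − 17 = 0, and ∂_2 has invariant factor 2 > 1, so H_1 ≅ Z/2.

(K is a triangulation of the disjoint union of the 2-sphere S^2 and the real projective plane RP^2.)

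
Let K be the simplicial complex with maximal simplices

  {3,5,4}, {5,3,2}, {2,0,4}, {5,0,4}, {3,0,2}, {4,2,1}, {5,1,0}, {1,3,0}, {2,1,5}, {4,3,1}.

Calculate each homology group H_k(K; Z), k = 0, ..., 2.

K has 6 vertices, 15 edges, 10 triangles.
rank ∂_0 = 0, rank ∂_1 = 5 ⇒ b_0 = 6 − 0 − 5 = 1; all invariant factors of ∂_1 are 1 so no torsion. So H_0 ≅ Z.
rank ∂_1 = 5, rank ∂_2 = 10 ⇒ b_1 = 15 − 5 − 10 = 0; ∂_2 has invariant factor(s) [2] giving torsion. So H_1 ≅ Z/2.
rank ∂_2 = 10, rank ∂_3 = 0 ⇒ b_2 = 10 − 10 − 0 = 0. So H_2 ≅ 0.

H_0 ≅ Z,  H_1 ≅ Z/2,  H_2 = 0.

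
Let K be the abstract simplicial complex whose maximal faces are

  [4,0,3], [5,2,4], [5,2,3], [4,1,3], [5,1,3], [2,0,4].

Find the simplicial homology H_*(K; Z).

H_0 ≅ Z,  H_1 ≅ Z,  H_2 = 0.

Take the total order 0 < 1 < 2 < 3 < 4 < 5 on the vertex set. Then K (dimension 2) consists of the simplices:

  0-simplices (6): [0], [1], [2], [3], [4], [5]
  1-simplices (12): [0,2], [0,3], [0,4], [1,3], [1,4], [1,5], [2,3], [2,4], [2,5], [3,4], [3,5], [4,5]
  2-simplices (6): [0,2,4], [0,3,4], [1,3,4], [1,3,5], [2,3,5], [2,4,5]

giving chain groups C_0 ≅ Z^6, C_1 ≅ Z^12, C_2 ≅ Z^6.

Boundary ∂_1: C_1 → C_0 is given by ∂[p,q] = [q] − [p].
This gives a 6×12 integer matrix of rank 5; reducing to Smith normal form yields diagonal entries (1,1,1,1,1).

Boundary ∂_2: C_2 → C_1 sends each 2-simplex [p,q,r] to [q,r] − [p,r] + [p,q]. For instance
  ∂[2,3,5] = [3,5] − [2,5] + [2,3],
  ∂[0,3,4] = [3,4] − [0,4] + [0,3].
The resulting 12×6 matrix has rank 6, and its Smith normal form has invariant factors (1,1,1,1,1,1).

Computing H_k = (kernel of ∂_k) / (image of ∂_{k+1}):

  H_0: rank C_0 − rank ∂_1 = 6 − 5 = 1, and the invariant factors of ∂_1 are all 1, so H_0 = Z.
  H_1: rank ker ∂_1 − rank ∂_2 = (12 − 5) − 6 = 1, and the invariant factors of ∂_2 are all 1, so H_1 = Z.
  H_2: rank ker ∂_2 − rank ∂_3 = (6 − 6) − 0 = 0, and there is no ∂_3, so H_2 = 0.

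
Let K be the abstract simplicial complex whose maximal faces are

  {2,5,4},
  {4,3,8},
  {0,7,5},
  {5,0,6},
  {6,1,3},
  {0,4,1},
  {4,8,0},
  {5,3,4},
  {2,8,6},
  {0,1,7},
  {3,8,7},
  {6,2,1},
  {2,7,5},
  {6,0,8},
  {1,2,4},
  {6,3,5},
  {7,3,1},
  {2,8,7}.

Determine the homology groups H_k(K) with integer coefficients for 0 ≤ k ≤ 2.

Fix the vertex order 0 < 1 < 2 < 3 < 4 < 5 < 6 < 7 < 8 and write every simplex with vertices in increasing order. Then dim K = 2 and the simplices of K are:

  0-simplices (9): [0], [1], [2], [3], [4], [5], [6], [7], [8]
  1-simplices (27): (27 of them)
  2-simplices (18): [0,1,4], [0,1,7], [0,4,8], [0,5,6], [0,5,7], [0,6,8], [1,2,4], [1,2,6], [1,3,6], [1,3,7], [2,4,5], [2,5,7], [2,6,8], [2,7,8], [3,4,5], [3,4,8], [3,5,6], [3,7,8]

so the chain groups are C_0 ≅ Z^9, C_1 ≅ Z^27, C_2 ≅ Z^18.

The boundary map ∂_1: C_1 → C_0 is given by ∂[p,q] = [q] − [p].
The resulting 9×27 matrix has rank 8, and its Smith normal form has invariant factors (1,1,1,1,1,1,1,1).

The boundary map ∂_2: C_2 → C_1 acts by ∂[p,q,r] = [q,r] − [p,r] + [p,q]. For instance
  ∂[1,3,6] = [3,6] − [1,6] + [1,3],
  ∂[2,6,8] = [6,8] − [2,8] + [2,6].
This gives a 27×18 integer matrix of rank 17; reducing to Smith normal form yields diagonal entries (1,1,1,1,1,1,1,1,1,1,1,1,1,1,1,1,1).

Computing H_k = (kernel of ∂_k) / (image of ∂_{k+1}):

  H_0: rank C_0 − rank ∂_1 = 9 − 8 = 1, and the invariant factors of ∂_1 are all 1, so H_0 ≅ Z.
  H_1: rank ker ∂_1 − rank ∂_2 = (27 − 8) − 17 = 2, and the invariant factors of ∂_2 are all 1, so H_1 ≅ Z^2.
  H_2: rank ker ∂_2 − rank ∂_3 = (18 − 17) − 0 = 1, and there is no ∂_3, so H_2 ≅ Z.

As a check, the Euler characteristic is 9 − 27 + 18 = 0, which agrees with 1 − 2 + 1 = 0.
(K is a triangulation of the torus T^2.)

H_0 = Z,  H_1 = Z^2,  H_2 = Z.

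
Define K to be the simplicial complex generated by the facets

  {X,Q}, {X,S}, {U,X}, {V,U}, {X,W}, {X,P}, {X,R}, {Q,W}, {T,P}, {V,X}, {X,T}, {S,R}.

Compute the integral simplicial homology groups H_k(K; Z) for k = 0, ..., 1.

H_0 ≅ Z,  H_1 ≅ Z^4.

Order the vertices as P < Q < R < S < T < U < V < W < X. Listing each simplex with vertices in this order, K has dimension 1 with simplices:

  0-simplices (9): P, Q, R, S, T, U, V, W, X
  1-simplices (12): PT, PX, QW, QX, RS, RX, SX, TX, UV, UX, VX, WX

Hence C_0 ≅ Z^9, C_1 ≅ Z^12.

∂_1: C_1 → C_0 sends each edge [p,q] (with p < q) to q − p.
The resulting 9×12 matrix has rank 8, and its Smith normal form has invariant factors (1,1,1,1,1,1,1,1).

Now H_k = ker ∂_k / im ∂_{k+1}, so:

  H_0: rank C_0 − rank ∂_1 = 9 − 8 = 1, and the invariant factors of ∂_1 are all 1, so H_0 ≅ Z.
  H_1: rank ker ∂_1 − rank ∂_2 = (12 − 8) − 0 = 4, and there is no ∂_2, so H_1 ≅ Z^4.

(K is a triangulation of a wedge of 4 circles.)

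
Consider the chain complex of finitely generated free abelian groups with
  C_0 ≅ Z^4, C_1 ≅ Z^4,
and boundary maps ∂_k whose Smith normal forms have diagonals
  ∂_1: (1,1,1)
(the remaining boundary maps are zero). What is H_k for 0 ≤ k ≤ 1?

H_0: b_0 = 4 − 0 − 3 = 1; torsion from ∂_1 factors > 1: none. So H_0 ≅ Z.
H_1: b_1 = 4 − 3 − 0 = 1; torsion from ∂_2 factors > 1: none. So H_1 ≅ Z.

H_0 ≅ Z,  H_1 ≅ Z.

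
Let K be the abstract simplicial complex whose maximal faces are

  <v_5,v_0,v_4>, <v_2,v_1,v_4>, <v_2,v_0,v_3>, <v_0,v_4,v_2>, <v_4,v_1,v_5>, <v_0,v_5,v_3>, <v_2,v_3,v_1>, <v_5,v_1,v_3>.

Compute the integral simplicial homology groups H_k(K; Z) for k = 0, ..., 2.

Fix the vertex order v_0 < v_1 < v_2 < v_3 < v_4 < v_5 and write every simplex with vertices in increasing order. Then dim K = 2 and the simplices of K are:

  0-simplices (6): [v_0], [v_1], [v_2], [v_3], [v_4], [v_5]
  1-simplices (12): [v_0,v_2], [v_0,v_3], [v_0,v_4], [v_0,v_5], [v_1,v_2], [v_1,v_3], [v_1,v_4], [v_1,v_5], [v_2,v_3], [v_2,v_4], [v_3,v_5], [v_4,v_5]
  2-simplices (8): [v_0,v_2,v_3], [v_0,v_2,v_4], [v_0,v_3,v_5], [v_0,v_4,v_5], [v_1,v_2,v_3], [v_1,v_2,v_4], [v_1,v_3,v_5], [v_1,v_4,v_5]

so the chain groups are C_0 ≅ Z^6, C_1 ≅ Z^12, C_2 ≅ Z^8.

Boundary ∂_1: C_1 → C_0 is given by ∂[p,q] = [q] − [p].
The 6×12 boundary matrix has rank 5 and Smith normal form diag(1,1,1,1,1).

Boundary ∂_2: C_2 → C_1 maps a triangle to the signed sum of its edges. For instance
  ∂[v_0,v_4,v_5] = [v_4,v_5] − [v_0,v_5] + [v_0,v_4],
  ∂[v_1,v_3,v_5] = [v_3,v_5] − [v_1,v_5] + [v_1,v_3].
The resulting 12×8 matrix has rank 7, and its Smith normal form has invariant factors (1,1,1,1,1,1,1).

Now H_k = ker ∂_k / im ∂_{k+1}, so:

  H_0: rank C_0 − rank ∂_1 = 6 − 5 = 1, and the invariant factors of ∂_1 are all 1, so H_0 ≅ Z.
  H_1: rank ker ∂_1 − rank ∂_2 = (12 − 5) − 7 = 0, and the invariant factors of ∂_2 are all 1, so H_1 ≅ 0.
  H_2: rank ker ∂_2 − rank ∂_3 = (8 − 7) − 0 = 1, and there is no ∂_3, so H_2 ≅ Z.

H_0 = Z,  H_1 = 0,  H_2 = Z.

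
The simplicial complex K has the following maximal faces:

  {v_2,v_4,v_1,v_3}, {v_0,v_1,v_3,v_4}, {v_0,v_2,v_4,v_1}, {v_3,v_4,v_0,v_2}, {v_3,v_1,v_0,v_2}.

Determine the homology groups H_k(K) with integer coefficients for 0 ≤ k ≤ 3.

H_0 ≅ Z,  H_1 = 0,  H_2 = 0,  H_3 ≅ Z.

We work with the vertex ordering v_0 < v_1 < v_2 < v_3 < v_4. The simplices of K, each written with vertices in increasing order, are:

  0-simplices (5): [v_0], [v_1], [v_2], [v_3], [v_4]
  1-simplices (10): [v_0,v_1], [v_0,v_2], [v_0,v_3], [v_0,v_4], [v_1,v_2], [v_1,v_3], [v_1,v_4], [v_2,v_3], [v_2,v_4], [v_3,v_4]
  2-simplices (10): [v_0,v_1,v_2], [v_0,v_1,v_3], [v_0,v_1,v_4], [v_0,v_2,v_3], [v_0,v_2,v_4], [v_0,v_3,v_4], [v_1,v_2,v_3], [v_1,v_2,v_4], [v_1,v_3,v_4], [v_2,v_3,v_4]
  3-simplices (5): [v_0,v_1,v_2,v_3], [v_0,v_1,v_2,v_4], [v_0,v_1,v_3,v_4], [v_0,v_2,v_3,v_4], [v_1,v_2,v_3,v_4]

giving chain groups C_0 ≅ Z^5, C_1 ≅ Z^10, C_2 ≅ Z^10, C_3 ≅ Z^5.

The boundary map ∂_1: C_1 → C_0 is given by ∂[p,q] = [q] − [p]. For instance
  ∂[v_0,v_3] = [v_3] − [v_0].
As a 5×10 matrix over Z this has rank 4, with invariant factors (1,1,1,1).

∂_2: C_2 → C_1 maps a triangle to the signed sum of its edges. For instance
  ∂[v_1,v_2,v_4] = [v_2,v_4] − [v_1,v_4] + [v_1,v_2],
  ∂[v_1,v_2,v_3] = [v_2,v_3] − [v_1,v_3] + [v_1,v_2].
The resulting 10×10 matrix has rank 6, and its Smith normal form has invariant factors (1,1,1,1,1,1).

The boundary map ∂_3: C_3 → C_2 sends each 3-simplex σ to the alternating sum Σ_i (−1)^i (σ with its i-th vertex removed). For instance
  ∂[v_0,v_1,v_2,v_3] = [v_1,v_2,v_3] − [v_0,v_2,v_3] + [v_0,v_1,v_3] − [v_0,v_1,v_2],
  ∂[v_0,v_2,v_3,v_4] = [v_2,v_3,v_4] − [v_0,v_3,v_4] + [v_0,v_2,v_4] − [v_0,v_2,v_3].
As a 10×5 matrix over Z this has rank 4, with invariant factors (1,1,1,1).

Now H_k = ker ∂_k / im ∂_{k+1}, so:

  H_0: rank C_0 − rank ∂_1 = 5 − 4 = 1, and the invariant factors of ∂_1 are all 1, so H_0 = Z.
  H_1: rank ker ∂_1 − rank ∂_2 = (10 − 4) − 6 = 0, and the invariant factors of ∂_2 are all 1, so H_1 = 0.
  H_2: rank ker ∂_2 − rank ∂_3 = (10 − 6) − 4 = 0, and the invariant factors of ∂_3 are all 1, so H_2 = 0.
  H_3: rank ker ∂_3 − rank ∂_4 = (5 − 4) − 0 = 1, and there is no ∂_4, so H_3 = Z.

As a check, the Euler characteristic is 5 − 10 + 10 − 5 = 0, which agrees with 1 − 0 + 0 − 1 = 0.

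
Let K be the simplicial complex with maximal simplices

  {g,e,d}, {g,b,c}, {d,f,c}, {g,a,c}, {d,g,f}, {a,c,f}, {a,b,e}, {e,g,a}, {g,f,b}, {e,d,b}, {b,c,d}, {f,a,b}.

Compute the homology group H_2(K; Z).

H_2 ≅ 0.

Take the total order a < b < c < d < e < f < g on the vertex set. Then K (dimension 2) consists of the simplices:

  0-simplices (7): a, b, c, d, e, f, g
  1-simplices (18): ab, ac, ae, af, ag, bc, bd, be, bf, bg, cd, cf, cg, de, df, dg, eg, fg
  2-simplices (12): abe, abf, acf, acg, aeg, bcd, bcg, bde, bfg, cdf, deg, dfg

giving chain groups C_0 ≅ Z^7, C_1 ≅ Z^18, C_2 ≅ Z^12.

∂_1: C_1 → C_0 maps an edge to its endpoints' difference, ∂[p,q] = q − p.
The resulting 7×18 matrix has rank 6, and its Smith normal form has invariant factors (1,1,1,1,1,1).

Boundary ∂_2: C_2 → C_1 sends each 2-simplex [p,q,r] to [q,r] − [p,r] + [p,q]. For instance
  ∂acf = cf − af + ac,
  ∂abe = be − ae + ab.
As a 18×12 matrix over Z this has rank 12, with invariant factors (1,1,1,1,1,1,1,1,1,1,1,2).

Computing H_k = (kernel of ∂_k) / (image of ∂_{k+1}):

  H_2: rank ker ∂_2 − rank ∂_3 = (12 − 12) − 0 = 0, and there is no ∂_3, so H_2 ≅ 0.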